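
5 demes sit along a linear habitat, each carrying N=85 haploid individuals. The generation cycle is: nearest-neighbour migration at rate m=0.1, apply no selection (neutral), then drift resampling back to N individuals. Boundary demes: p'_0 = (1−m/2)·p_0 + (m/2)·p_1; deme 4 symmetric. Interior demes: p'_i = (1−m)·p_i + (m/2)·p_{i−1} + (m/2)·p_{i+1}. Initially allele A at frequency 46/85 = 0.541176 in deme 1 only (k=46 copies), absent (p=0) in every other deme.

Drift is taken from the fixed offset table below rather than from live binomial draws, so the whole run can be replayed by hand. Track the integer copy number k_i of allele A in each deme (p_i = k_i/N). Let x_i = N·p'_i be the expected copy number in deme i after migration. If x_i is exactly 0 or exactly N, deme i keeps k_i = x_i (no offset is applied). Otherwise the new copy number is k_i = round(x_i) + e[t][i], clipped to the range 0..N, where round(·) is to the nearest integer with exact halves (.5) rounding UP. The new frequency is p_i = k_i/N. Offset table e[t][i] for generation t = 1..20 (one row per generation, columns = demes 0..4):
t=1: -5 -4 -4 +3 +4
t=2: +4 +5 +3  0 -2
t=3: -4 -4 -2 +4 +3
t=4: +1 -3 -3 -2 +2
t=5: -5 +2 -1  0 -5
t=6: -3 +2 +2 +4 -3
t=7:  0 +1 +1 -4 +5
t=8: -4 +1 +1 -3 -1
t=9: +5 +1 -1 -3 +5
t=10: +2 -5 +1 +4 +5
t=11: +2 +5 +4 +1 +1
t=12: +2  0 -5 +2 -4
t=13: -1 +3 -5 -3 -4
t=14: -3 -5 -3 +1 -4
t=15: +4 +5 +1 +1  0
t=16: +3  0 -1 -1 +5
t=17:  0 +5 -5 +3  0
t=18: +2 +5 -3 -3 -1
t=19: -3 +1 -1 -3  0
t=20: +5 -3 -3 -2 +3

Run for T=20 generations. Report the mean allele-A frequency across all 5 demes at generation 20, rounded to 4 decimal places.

0.1224

t=0: k=[0 46 0 0 0]
t=1: x=[2.3000 41.4000 2.3000 0.0000 0.0000] k=[0 37 0 0 0]
t=2: x=[1.8500 33.3000 1.8500 0.0000 0.0000] k=[6 38 5 0 0]
t=3: x=[7.6000 34.7500 6.4000 0.2500 0.0000] k=[4 31 4 4 0]
t=4: x=[5.3500 28.3000 5.3500 3.8000 0.2000] k=[6 25 2 2 2]
t=5: x=[6.9500 22.9000 3.1500 2.0000 2.0000] k=[2 25 2 2 0]
t=6: x=[3.1500 22.7000 3.1500 1.9000 0.1000] k=[0 25 5 6 0]
t=7: x=[1.2500 22.7500 6.0500 5.6500 0.3000] k=[1 24 7 2 5]
t=8: x=[2.1500 22.0000 7.6000 2.4000 4.8500] k=[0 23 9 0 4]
t=9: x=[1.1500 21.1500 9.2500 0.6500 3.8000] k=[6 22 8 0 9]
t=10: x=[6.8000 20.5000 8.3000 0.8500 8.5500] k=[9 16 9 5 14]
t=11: x=[9.3500 15.3000 9.1500 5.6500 13.5500] k=[11 20 13 7 15]
t=12: x=[11.4500 19.2000 13.0500 7.7000 14.6000] k=[13 19 8 10 11]
t=13: x=[13.3000 18.1500 8.6500 9.9500 10.9500] k=[12 21 4 7 7]
t=14: x=[12.4500 19.7000 5.0000 6.8500 7.0000] k=[9 15 2 8 3]
t=15: x=[9.3000 14.0500 2.9500 7.4500 3.2500] k=[13 19 4 8 3]
t=16: x=[13.3000 17.9500 4.9500 7.5500 3.2500] k=[16 18 4 7 8]
t=17: x=[16.1000 17.2000 4.8500 6.9000 7.9500] k=[16 22 0 10 8]
t=18: x=[16.3000 20.6000 1.6000 9.4000 8.1000] k=[18 26 0 6 7]
t=19: x=[18.4000 24.3000 1.6000 5.7500 6.9500] k=[15 25 1 3 7]
t=20: x=[15.5000 23.3000 2.3000 3.1000 6.8000] k=[21 20 0 1 10]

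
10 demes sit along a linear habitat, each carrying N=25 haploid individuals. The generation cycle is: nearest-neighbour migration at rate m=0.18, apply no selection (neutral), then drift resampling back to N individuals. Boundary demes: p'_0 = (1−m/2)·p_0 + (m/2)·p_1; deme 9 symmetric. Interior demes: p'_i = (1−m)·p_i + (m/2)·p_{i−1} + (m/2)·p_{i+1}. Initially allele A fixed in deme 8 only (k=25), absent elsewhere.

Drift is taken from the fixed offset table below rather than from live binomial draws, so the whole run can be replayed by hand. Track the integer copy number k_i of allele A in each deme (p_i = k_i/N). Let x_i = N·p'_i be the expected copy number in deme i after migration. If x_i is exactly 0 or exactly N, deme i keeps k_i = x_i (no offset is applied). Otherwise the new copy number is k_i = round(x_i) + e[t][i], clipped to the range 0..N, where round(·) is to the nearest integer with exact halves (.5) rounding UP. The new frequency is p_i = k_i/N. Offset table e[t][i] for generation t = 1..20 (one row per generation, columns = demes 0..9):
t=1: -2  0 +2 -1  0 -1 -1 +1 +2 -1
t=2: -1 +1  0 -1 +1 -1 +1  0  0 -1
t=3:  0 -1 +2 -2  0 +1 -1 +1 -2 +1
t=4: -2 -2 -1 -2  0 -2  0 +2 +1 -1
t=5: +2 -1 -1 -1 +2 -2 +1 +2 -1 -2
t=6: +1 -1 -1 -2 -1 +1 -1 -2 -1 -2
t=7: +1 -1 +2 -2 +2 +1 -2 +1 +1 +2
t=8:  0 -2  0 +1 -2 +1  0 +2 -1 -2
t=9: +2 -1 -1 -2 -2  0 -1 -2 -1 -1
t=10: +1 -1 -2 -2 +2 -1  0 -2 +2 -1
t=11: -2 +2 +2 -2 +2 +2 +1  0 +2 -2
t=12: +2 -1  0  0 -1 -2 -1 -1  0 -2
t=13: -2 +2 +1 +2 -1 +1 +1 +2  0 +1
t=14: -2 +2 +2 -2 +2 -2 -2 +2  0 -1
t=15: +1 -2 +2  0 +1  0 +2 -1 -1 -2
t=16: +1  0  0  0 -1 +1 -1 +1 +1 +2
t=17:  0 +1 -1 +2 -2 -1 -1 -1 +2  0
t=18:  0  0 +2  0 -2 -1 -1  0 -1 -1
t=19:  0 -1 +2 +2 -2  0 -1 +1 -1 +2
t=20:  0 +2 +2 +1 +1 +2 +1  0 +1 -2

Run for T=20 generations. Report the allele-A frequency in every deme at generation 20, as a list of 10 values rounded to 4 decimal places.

[0.0000, 0.1200, 0.2800, 0.2400, 0.0800, 0.1200, 0.0800, 0.2400, 0.2400, 0.0800]

t=0: k=[0 0 0 0 0 0 0 0 25 0]
t=1: x=[0.0000 0.0000 0.0000 0.0000 0.0000 0.0000 0.0000 2.2500 20.5000 2.2500] k=[0 0 0 0 0 0 0 3 23 1]
t=2: x=[0.0000 0.0000 0.0000 0.0000 0.0000 0.0000 0.2700 4.5300 19.2200 2.9800] k=[0 0 0 0 0 0 1 5 19 2]
t=3: x=[0.0000 0.0000 0.0000 0.0000 0.0000 0.0900 1.2700 5.9000 16.2100 3.5300] k=[0 0 0 0 0 1 0 7 14 5]
t=4: x=[0.0000 0.0000 0.0000 0.0000 0.0900 0.8200 0.7200 7.0000 12.5600 5.8100] k=[0 0 0 0 0 0 1 9 14 5]
t=5: x=[0.0000 0.0000 0.0000 0.0000 0.0000 0.0900 1.6300 8.7300 12.7400 5.8100] k=[0 0 0 0 0 0 3 11 12 4]
t=6: x=[0.0000 0.0000 0.0000 0.0000 0.0000 0.2700 3.4500 10.3700 11.1900 4.7200] k=[0 0 0 0 0 1 2 8 10 3]
t=7: x=[0.0000 0.0000 0.0000 0.0000 0.0900 1.0000 2.4500 7.6400 9.1900 3.6300] k=[0 0 0 0 2 2 0 9 10 6]
t=8: x=[0.0000 0.0000 0.0000 0.1800 1.8200 1.8200 0.9900 8.2800 9.5500 6.3600] k=[0 0 0 1 0 3 1 10 9 4]
t=9: x=[0.0000 0.0000 0.0900 0.8200 0.3600 2.5500 1.9900 9.1000 8.6400 4.4500] k=[0 0 0 0 0 3 1 7 8 3]
t=10: x=[0.0000 0.0000 0.0000 0.0000 0.2700 2.5500 1.7200 6.5500 7.4600 3.4500] k=[0 0 0 0 2 2 2 5 9 2]
t=11: x=[0.0000 0.0000 0.0000 0.1800 1.8200 2.0000 2.2700 5.0900 8.0100 2.6300] k=[0 0 0 0 4 4 3 5 10 1]
t=12: x=[0.0000 0.0000 0.0000 0.3600 3.6400 3.9100 3.2700 5.2700 8.7400 1.8100] k=[0 0 0 0 3 2 2 4 9 0]
t=13: x=[0.0000 0.0000 0.0000 0.2700 2.6400 2.0900 2.1800 4.2700 7.7400 0.8100] k=[0 0 0 2 2 3 3 6 8 2]
t=14: x=[0.0000 0.0000 0.1800 1.8200 2.0900 2.9100 3.2700 5.9100 7.2800 2.5400] k=[0 0 2 0 4 1 1 8 7 2]
t=15: x=[0.0000 0.1800 1.6400 0.5400 3.3700 1.2700 1.6300 7.2800 6.6400 2.4500] k=[0 0 4 1 4 1 4 6 6 0]
t=16: x=[0.0000 0.3600 3.3700 1.5400 3.4600 1.5400 3.9100 5.8200 5.4600 0.5400] k=[0 0 3 2 2 3 3 7 6 3]
t=17: x=[0.0000 0.2700 2.6400 2.0900 2.0900 2.9100 3.3600 6.5500 5.8200 3.2700] k=[0 1 2 4 0 2 2 6 8 3]
t=18: x=[0.0900 1.0000 2.0900 3.4600 0.5400 1.8200 2.3600 5.8200 7.3700 3.4500] k=[0 1 4 3 0 1 1 6 6 2]
t=19: x=[0.0900 1.1800 3.6400 2.8200 0.3600 0.9100 1.4500 5.5500 5.6400 2.3600] k=[0 0 6 5 0 1 0 7 5 4]
t=20: x=[0.0000 0.5400 5.3700 4.6400 0.5400 0.8200 0.7200 6.1900 5.0900 4.0900] k=[0 3 7 6 2 3 2 6 6 2]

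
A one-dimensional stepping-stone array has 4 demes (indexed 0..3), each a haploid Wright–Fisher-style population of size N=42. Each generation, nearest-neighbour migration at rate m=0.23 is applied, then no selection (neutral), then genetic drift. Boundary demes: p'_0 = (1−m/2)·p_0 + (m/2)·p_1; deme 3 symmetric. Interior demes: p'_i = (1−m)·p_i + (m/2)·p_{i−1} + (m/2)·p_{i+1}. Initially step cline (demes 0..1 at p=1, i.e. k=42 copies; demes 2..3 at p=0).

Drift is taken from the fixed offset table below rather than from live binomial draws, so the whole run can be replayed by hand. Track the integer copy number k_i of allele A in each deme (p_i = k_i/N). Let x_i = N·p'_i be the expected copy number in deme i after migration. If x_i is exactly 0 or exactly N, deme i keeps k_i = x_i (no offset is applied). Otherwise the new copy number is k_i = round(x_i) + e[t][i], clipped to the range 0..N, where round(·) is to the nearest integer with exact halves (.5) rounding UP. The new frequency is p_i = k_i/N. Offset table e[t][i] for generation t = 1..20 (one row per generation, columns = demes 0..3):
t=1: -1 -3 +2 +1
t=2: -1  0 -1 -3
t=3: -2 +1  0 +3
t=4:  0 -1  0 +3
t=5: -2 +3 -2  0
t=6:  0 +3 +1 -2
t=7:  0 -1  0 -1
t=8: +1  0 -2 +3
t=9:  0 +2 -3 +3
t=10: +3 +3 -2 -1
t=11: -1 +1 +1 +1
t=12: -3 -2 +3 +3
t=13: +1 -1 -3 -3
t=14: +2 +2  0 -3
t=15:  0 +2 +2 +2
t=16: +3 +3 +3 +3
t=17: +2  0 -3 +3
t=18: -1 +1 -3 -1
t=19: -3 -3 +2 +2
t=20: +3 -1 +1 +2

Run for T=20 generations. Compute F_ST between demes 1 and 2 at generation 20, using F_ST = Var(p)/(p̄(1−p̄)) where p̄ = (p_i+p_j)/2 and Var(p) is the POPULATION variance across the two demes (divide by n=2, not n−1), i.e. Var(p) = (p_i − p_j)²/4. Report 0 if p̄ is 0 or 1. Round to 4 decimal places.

0.0023

t=0: k=[42 42 0 0]
t=1: x=[42.0000 37.1700 4.8300 0.0000] k=[42 34 7 0]
t=2: x=[41.0800 31.8150 9.3000 0.8050] k=[40 32 8 0]
t=3: x=[39.0800 30.1600 9.8400 0.9200] k=[37 31 10 4]
t=4: x=[36.3100 29.2750 11.7250 4.6900] k=[36 28 12 8]
t=5: x=[35.0800 27.0800 13.3800 8.4600] k=[33 30 11 8]
t=6: x=[32.6550 28.1600 12.8400 8.3450] k=[33 31 14 6]
t=7: x=[32.7700 29.2750 15.0350 6.9200] k=[33 28 15 6]
t=8: x=[32.4250 27.0800 15.4600 7.0350] k=[33 27 13 10]
t=9: x=[32.3100 26.0800 14.2650 10.3450] k=[32 28 11 13]
t=10: x=[31.5400 26.5050 13.1850 12.7700] k=[35 30 11 12]
t=11: x=[34.4250 28.3900 13.3000 11.8850] k=[33 29 14 13]
t=12: x=[32.5400 27.7350 15.6100 13.1150] k=[30 26 19 16]
t=13: x=[29.5400 25.6550 19.4600 16.3450] k=[31 25 16 13]
t=14: x=[30.3100 24.6550 16.6900 13.3450] k=[32 27 17 10]
t=15: x=[31.4250 26.4250 17.3450 10.8050] k=[31 28 19 13]
t=16: x=[30.6550 27.3100 19.3450 13.6900] k=[34 30 22 17]
t=17: x=[33.5400 29.5400 22.3450 17.5750] k=[36 30 19 21]
t=18: x=[35.3100 29.4250 20.4950 20.7700] k=[34 30 17 20]
t=19: x=[33.5400 28.9650 18.8400 19.6550] k=[31 26 21 22]
t=20: x=[30.4250 26.0000 21.6900 21.8850] k=[33 25 23 24]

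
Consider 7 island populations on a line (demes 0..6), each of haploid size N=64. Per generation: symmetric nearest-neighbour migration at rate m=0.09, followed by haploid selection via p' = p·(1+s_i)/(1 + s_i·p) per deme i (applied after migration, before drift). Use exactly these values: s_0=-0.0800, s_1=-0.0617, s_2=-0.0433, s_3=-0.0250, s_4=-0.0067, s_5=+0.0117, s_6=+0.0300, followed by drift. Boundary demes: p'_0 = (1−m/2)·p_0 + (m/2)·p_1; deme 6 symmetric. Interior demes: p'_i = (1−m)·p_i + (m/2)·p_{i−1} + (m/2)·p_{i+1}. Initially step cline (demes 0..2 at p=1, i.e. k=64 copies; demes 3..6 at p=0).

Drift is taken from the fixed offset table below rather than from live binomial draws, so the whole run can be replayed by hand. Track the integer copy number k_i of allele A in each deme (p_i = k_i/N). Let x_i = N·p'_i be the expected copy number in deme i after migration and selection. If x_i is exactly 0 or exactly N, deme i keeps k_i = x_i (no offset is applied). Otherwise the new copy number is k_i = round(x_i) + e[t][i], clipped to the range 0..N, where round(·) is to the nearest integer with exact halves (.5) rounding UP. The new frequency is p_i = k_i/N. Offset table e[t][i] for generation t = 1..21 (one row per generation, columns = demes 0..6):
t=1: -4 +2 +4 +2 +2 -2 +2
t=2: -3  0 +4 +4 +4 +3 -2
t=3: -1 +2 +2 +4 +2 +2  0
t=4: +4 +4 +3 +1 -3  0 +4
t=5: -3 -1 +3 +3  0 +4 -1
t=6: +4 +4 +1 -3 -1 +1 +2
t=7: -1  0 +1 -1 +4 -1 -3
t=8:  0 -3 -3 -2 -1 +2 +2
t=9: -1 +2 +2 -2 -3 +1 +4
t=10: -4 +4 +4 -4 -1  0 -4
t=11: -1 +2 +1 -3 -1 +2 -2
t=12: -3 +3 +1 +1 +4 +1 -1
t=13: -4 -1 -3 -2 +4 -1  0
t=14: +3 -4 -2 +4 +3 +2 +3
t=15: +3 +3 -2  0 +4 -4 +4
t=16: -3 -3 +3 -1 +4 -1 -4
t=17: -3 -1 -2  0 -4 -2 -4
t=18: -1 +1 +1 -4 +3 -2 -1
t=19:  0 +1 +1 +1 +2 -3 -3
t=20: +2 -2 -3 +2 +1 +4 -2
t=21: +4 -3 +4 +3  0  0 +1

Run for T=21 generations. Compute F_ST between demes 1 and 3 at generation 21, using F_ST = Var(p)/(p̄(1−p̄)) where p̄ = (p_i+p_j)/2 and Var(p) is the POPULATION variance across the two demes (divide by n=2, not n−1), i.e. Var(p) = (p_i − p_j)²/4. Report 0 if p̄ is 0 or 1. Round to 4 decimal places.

t=0: k=[64 64 64 0 0 0 0]
t=1: x=[64.0000 64.0000 60.9958 2.8112 0.0000 0.0000 0.0000] k=[64 64 64 5 0 0 0]
t=2: x=[64.0000 64.0000 61.2300 7.2653 0.2235 0.0000 0.0000] k=[64 64 64 11 4 0 0]
t=3: x=[64.0000 64.0000 61.5113 12.8086 4.1091 0.1821 0.0000] k=[64 64 64 17 6 2 0]
t=4: x=[64.0000 64.0000 61.7926 18.2875 6.2768 2.1136 0.0927] k=[64 64 64 19 3 2 4]
t=5: x=[64.0000 64.0000 61.8864 19.9557 3.6518 2.1591 4.0199] k=[64 64 64 23 4 6 3]
t=6: x=[64.0000 64.0000 62.0740 23.6115 4.9144 5.8364 3.2243] k=[64 64 63 21 4 7 5]
t=7: x=[64.0000 63.9520 61.0322 21.7599 4.8697 6.8458 5.2302] k=[64 64 62 21 9 6 2]
t=8: x=[64.0000 63.9041 60.0854 21.9385 9.3512 6.0181 2.2431] k=[64 61 57 20 8 8 4]
t=9: x=[63.8533 60.7649 55.1839 20.7683 8.4904 7.9002 4.2970] k=[63 63 57 19 5 9 8]
t=10: x=[62.9145 62.6483 55.2304 19.7328 5.7746 8.8634 8.2552] k=[59 64 59 16 5 9 4]
t=11: x=[58.8432 63.5206 57.0194 17.1206 5.6403 8.6819 4.3431] k=[58 64 58 14 5 11 2]
t=12: x=[57.8199 63.4248 55.9847 15.2786 5.6403 10.4261 2.4744] k=[55 64 57 16 10 11 1]
t=13: x=[54.7654 63.2332 55.1374 17.2541 10.2570 10.6075 1.4925] k=[51 62 52 15 14 10 1]
t=14: x=[50.6347 60.8708 50.3148 16.3104 13.7921 9.8717 1.4462] k=[54 57 48 20 17 12 4]
t=15: x=[53.4190 56.0260 46.5897 20.7683 16.8265 11.9778 4.4816] k=[56 59 45 21 21 8 8]
t=16: x=[55.5415 57.8921 43.9455 21.7153 20.3217 8.6718 8.2092] k=[53 55 47 21 24 8 4]
t=17: x=[52.3145 54.0254 45.6155 21.9385 23.0458 8.6265 4.2970] k=[49 53 44 22 19 7 0]
t=18: x=[48.2093 51.7984 42.7921 22.4844 18.5064 7.2999 0.3244] k=[47 53 44 18 22 5 0]
t=19: x=[46.2194 51.7048 42.6093 19.0099 20.9601 5.5991 0.2317] k=[46 53 44 20 23 3 0]
t=20: x=[45.2282 51.6579 42.7007 20.8575 21.8681 3.8064 0.1390] k=[47 50 40 23 23 8 0]
t=21: x=[46.0791 48.6854 39.0141 23.3880 22.2274 8.3995 0.3707] k=[50 46 43 26 22 8 1]

0.0992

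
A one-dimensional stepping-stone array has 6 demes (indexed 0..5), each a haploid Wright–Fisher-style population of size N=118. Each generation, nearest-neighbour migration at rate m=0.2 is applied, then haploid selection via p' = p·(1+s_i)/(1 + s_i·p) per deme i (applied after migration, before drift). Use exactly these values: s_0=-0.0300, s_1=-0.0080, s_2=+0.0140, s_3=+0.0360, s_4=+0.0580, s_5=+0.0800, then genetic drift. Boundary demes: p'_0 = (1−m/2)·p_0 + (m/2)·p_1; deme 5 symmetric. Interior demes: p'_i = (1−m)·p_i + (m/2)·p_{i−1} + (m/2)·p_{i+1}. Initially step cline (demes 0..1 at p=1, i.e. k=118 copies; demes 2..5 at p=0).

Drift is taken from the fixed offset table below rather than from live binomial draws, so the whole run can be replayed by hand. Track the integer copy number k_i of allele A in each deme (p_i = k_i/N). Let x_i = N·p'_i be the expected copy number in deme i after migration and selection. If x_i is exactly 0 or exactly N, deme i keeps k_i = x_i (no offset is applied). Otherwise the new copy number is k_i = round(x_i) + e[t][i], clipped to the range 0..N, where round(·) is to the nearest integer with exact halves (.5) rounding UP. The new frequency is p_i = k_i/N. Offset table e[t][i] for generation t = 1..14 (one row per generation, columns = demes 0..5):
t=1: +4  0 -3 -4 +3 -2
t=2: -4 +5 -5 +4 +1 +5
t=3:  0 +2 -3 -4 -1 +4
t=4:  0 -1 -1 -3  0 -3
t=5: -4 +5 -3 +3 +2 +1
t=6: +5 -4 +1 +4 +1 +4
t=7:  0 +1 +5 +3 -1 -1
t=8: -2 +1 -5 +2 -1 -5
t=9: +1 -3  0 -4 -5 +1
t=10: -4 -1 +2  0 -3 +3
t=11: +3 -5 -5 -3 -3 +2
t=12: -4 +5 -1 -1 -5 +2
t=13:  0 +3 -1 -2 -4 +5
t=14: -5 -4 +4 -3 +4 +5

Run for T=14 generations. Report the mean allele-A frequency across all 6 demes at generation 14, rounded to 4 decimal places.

0.3079

t=0: k=[118 118 0 0 0 0]
t=1: x=[118.0000 106.1144 11.9485 0.0000 0.0000 0.0000] k=[118 106 9 0 0 0]
t=2: x=[116.7633 97.3636 18.0112 0.9321 0.0000 0.0000] k=[113 102 13 5 0 0]
t=3: x=[111.7214 94.0470 21.3420 5.4819 0.5289 0.0000] k=[112 96 18 1 0 0]
t=4: x=[110.1805 89.6273 24.3677 2.6915 0.1058 0.0000] k=[110 89 23 0 0 0]
t=5: x=[107.6151 84.3070 27.5928 2.3811 0.0000 0.0000] k=[104 89 25 5 0 0]
t=6: x=[102.0853 83.9056 29.7080 6.7207 0.5289 0.0000] k=[107 80 31 11 2 0]
t=7: x=[103.9268 77.5868 34.2369 12.4895 2.8528 0.2160] k=[104 79 39 15 2 0]
t=8: x=[101.0629 77.2861 40.9710 16.5981 3.2748 0.2160] k=[99 78 36 19 2 0]
t=9: x=[96.3671 75.6822 38.8615 19.5706 3.6966 0.2160] k=[97 73 39 16 0 1]
t=10: x=[94.0233 71.7744 40.4689 17.2135 1.7971 0.9714] k=[90 71 42 17 0 4]
t=11: x=[87.4149 69.7711 42.7784 18.3412 2.2195 3.8785] k=[90 65 38 15 0 6]
t=12: x=[86.8061 64.5652 38.7610 16.2903 2.2195 5.8107] k=[83 70 38 15 0 8]
t=13: x=[80.9300 67.8685 39.2634 16.2903 2.4307 7.7382] k=[81 71 38 14 0 13]
t=14: x=[79.2111 68.4693 39.2634 15.4692 2.8528 12.5366] k=[74 64 43 12 7 18]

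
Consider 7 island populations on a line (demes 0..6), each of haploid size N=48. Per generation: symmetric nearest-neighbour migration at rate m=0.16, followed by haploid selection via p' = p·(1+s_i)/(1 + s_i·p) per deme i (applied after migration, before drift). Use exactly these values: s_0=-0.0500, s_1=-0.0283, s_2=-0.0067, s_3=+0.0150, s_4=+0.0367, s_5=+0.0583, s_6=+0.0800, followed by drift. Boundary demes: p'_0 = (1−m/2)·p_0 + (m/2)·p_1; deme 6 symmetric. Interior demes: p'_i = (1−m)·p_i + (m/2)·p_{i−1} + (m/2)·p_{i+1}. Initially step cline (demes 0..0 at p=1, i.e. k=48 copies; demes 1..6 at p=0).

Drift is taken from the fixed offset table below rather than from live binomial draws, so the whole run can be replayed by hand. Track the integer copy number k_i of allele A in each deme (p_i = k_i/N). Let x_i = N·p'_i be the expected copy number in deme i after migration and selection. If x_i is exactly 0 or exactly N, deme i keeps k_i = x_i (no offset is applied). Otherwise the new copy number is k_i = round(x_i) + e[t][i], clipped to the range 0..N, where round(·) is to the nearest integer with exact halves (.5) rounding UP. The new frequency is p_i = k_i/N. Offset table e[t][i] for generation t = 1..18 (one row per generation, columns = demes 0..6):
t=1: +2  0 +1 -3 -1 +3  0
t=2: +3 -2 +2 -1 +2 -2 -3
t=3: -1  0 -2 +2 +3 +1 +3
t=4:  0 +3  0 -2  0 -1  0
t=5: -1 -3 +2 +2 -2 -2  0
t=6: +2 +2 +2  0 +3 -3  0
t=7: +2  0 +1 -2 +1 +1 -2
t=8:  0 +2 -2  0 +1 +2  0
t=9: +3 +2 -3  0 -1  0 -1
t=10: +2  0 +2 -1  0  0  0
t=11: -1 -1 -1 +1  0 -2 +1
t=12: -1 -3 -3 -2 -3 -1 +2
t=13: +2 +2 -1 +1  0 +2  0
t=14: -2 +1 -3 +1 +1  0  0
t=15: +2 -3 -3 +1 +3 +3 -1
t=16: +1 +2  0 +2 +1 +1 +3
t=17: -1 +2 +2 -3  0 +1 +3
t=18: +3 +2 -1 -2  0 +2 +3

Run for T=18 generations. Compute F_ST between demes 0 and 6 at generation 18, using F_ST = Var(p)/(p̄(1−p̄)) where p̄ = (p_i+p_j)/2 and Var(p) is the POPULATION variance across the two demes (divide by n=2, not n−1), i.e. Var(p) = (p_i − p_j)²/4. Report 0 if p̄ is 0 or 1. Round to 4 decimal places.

0.0907

t=0: k=[48 0 0 0 0 0 0]
t=1: x=[43.9748 3.7398 0.0000 0.0000 0.0000 0.0000 0.0000] k=[46 4 0 0 0 0 0]
t=2: x=[42.3909 6.8693 0.3179 0.0000 0.0000 0.0000 0.0000] k=[45 5 2 0 0 0 0]
t=3: x=[41.5178 7.7712 2.0667 0.1624 0.0000 0.0000 0.0000] k=[41 8 0 2 0 0 0]
t=4: x=[37.9588 9.7746 0.7947 1.7043 0.1659 0.0000 0.0000] k=[38 13 1 0 0 0 0]
t=5: x=[35.5325 13.7565 1.8679 0.0812 0.0000 0.0000 0.0000] k=[35 11 4 2 0 0 0]
t=6: x=[32.5475 12.0984 4.3732 2.0287 0.1659 0.0000 0.0000] k=[35 14 6 2 3 0 0]
t=7: x=[32.7922 14.7451 6.2832 2.4342 2.7727 0.2539 0.0000] k=[35 15 7 0 4 1 0]
t=8: x=[32.8737 15.6556 7.0395 0.8930 3.5569 1.2259 0.0864] k=[33 18 5 1 5 3 0]
t=9: x=[31.2450 17.8371 5.6862 1.6637 4.6697 3.0793 0.2591] k=[34 20 3 2 4 3 0]
t=10: x=[32.3438 19.4271 4.2539 2.2720 3.8868 2.9952 0.2591] k=[34 19 6 1 4 3 0]
t=11: x=[32.2623 18.8305 6.6016 1.6637 3.8044 2.9952 0.2591] k=[31 18 6 3 4 1 1]
t=12: x=[29.3789 17.7576 6.6812 3.3663 3.8044 1.3103 1.0782] k=[28 15 4 1 1 0 3]
t=13: x=[26.3521 14.8638 4.6119 1.2581 0.9531 0.3385 2.9672] k=[28 17 4 2 1 2 3]
t=14: x=[26.5130 16.5275 4.8506 2.1098 1.2015 2.1115 3.1383] k=[25 18 2 3 2 2 3]
t=15: x=[23.8245 16.9638 3.3391 2.8800 2.1529 2.1957 3.1383] k=[26 14 0 4 5 5 2]
t=16: x=[24.4251 13.5590 1.4306 3.8119 5.0814 5.0086 2.4102] k=[25 16 1 6 6 6 5]
t=17: x=[23.6645 15.2201 2.5835 5.6741 6.1918 6.2204 5.4403] k=[23 17 5 3 6 7 8]
t=18: x=[21.9079 16.2104 5.7658 3.4473 6.0274 7.3456 8.4422] k=[25 18 5 1 6 9 11]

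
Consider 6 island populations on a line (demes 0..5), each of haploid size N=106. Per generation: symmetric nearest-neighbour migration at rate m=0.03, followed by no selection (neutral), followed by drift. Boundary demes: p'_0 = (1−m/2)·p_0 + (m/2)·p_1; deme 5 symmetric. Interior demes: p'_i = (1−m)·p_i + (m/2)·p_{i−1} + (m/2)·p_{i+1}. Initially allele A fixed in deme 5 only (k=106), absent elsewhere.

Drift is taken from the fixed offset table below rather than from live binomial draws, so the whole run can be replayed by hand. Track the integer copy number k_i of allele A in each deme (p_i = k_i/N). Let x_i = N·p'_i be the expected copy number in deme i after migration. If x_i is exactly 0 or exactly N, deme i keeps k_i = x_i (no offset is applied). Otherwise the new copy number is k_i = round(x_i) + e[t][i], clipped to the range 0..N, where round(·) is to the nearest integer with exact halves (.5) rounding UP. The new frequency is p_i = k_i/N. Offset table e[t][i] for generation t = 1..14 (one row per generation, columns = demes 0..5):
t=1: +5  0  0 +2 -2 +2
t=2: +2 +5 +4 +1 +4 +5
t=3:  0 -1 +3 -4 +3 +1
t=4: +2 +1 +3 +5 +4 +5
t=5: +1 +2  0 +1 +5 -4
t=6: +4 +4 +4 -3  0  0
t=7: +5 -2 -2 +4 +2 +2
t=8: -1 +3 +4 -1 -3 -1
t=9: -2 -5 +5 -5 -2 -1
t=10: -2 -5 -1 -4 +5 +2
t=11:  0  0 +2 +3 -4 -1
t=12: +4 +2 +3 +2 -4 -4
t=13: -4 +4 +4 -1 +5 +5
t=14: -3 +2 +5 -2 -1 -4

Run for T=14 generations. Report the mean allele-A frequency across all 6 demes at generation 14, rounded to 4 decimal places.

0.2421

t=0: k=[0 0 0 0 0 106]
t=1: x=[0.0000 0.0000 0.0000 0.0000 1.5900 104.4100] k=[0 0 0 0 0 106]
t=2: x=[0.0000 0.0000 0.0000 0.0000 1.5900 104.4100] k=[0 0 0 0 6 106]
t=3: x=[0.0000 0.0000 0.0000 0.0900 7.4100 104.5000] k=[0 0 0 0 10 106]
t=4: x=[0.0000 0.0000 0.0000 0.1500 11.2900 104.5600] k=[0 0 0 5 15 106]
t=5: x=[0.0000 0.0000 0.0750 5.0750 16.2150 104.6350] k=[0 0 0 6 21 101]
t=6: x=[0.0000 0.0000 0.0900 6.1350 21.9750 99.8000] k=[0 0 4 3 22 100]
t=7: x=[0.0000 0.0600 3.9250 3.3000 22.8850 98.8300] k=[0 0 2 7 25 101]
t=8: x=[0.0000 0.0300 2.0450 7.1950 25.8700 99.8600] k=[0 3 6 6 23 99]
t=9: x=[0.0450 3.0000 5.9550 6.2550 23.8850 97.8600] k=[0 0 11 1 22 97]
t=10: x=[0.0000 0.1650 10.6850 1.4650 22.8100 95.8750] k=[0 0 10 0 28 98]
t=11: x=[0.0000 0.1500 9.7000 0.5700 28.6300 96.9500] k=[0 0 12 4 25 96]
t=12: x=[0.0000 0.1800 11.7000 4.4350 25.7500 94.9350] k=[0 2 15 6 22 91]
t=13: x=[0.0300 2.1650 14.6700 6.3750 22.7950 89.9650] k=[0 6 19 5 28 95]
t=14: x=[0.0900 6.1050 18.5950 5.5550 28.6600 93.9950] k=[0 8 24 4 28 90]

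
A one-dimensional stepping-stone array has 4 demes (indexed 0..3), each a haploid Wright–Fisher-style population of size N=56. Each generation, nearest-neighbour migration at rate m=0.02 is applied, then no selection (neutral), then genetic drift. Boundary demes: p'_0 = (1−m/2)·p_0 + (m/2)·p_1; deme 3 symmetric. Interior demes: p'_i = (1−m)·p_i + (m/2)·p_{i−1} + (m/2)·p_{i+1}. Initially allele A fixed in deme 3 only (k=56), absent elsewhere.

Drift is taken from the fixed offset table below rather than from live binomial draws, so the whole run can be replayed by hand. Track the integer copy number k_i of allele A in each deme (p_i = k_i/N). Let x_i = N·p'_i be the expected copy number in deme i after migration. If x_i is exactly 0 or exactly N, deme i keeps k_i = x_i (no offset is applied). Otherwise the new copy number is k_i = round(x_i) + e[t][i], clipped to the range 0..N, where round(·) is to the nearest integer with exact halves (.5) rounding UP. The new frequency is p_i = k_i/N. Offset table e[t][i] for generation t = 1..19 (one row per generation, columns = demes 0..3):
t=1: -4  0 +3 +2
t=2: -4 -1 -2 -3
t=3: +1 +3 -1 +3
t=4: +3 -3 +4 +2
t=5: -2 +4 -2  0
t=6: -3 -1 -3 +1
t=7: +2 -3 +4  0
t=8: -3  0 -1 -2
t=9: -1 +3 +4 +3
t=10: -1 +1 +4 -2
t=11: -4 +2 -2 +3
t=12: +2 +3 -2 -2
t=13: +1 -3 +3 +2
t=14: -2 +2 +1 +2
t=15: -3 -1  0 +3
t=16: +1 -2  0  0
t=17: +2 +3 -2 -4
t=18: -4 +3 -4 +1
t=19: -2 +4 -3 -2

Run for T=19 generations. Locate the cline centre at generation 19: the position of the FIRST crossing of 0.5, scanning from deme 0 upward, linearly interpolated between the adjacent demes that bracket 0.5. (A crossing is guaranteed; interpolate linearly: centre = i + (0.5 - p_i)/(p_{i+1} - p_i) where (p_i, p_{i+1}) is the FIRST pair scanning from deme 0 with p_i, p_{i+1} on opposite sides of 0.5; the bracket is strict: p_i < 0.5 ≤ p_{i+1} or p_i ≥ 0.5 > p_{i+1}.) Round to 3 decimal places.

t=0: k=[0 0 0 56]
t=1: x=[0.0000 0.0000 0.5600 55.4400] k=[0 0 4 56]
t=2: x=[0.0000 0.0400 4.4800 55.4800] k=[0 0 2 52]
t=3: x=[0.0000 0.0200 2.4800 51.5000] k=[0 3 1 55]
t=4: x=[0.0300 2.9500 1.5600 54.4600] k=[3 0 6 56]
t=5: x=[2.9700 0.0900 6.4400 55.5000] k=[1 4 4 56]
t=6: x=[1.0300 3.9700 4.5200 55.4800] k=[0 3 2 56]
t=7: x=[0.0300 2.9600 2.5500 55.4600] k=[2 0 7 55]
t=8: x=[1.9800 0.0900 7.4100 54.5200] k=[0 0 6 53]
t=9: x=[0.0000 0.0600 6.4100 52.5300] k=[0 3 10 56]
t=10: x=[0.0300 3.0400 10.3900 55.5400] k=[0 4 14 54]
t=11: x=[0.0400 4.0600 14.3000 53.6000] k=[0 6 12 56]
t=12: x=[0.0600 6.0000 12.3800 55.5600] k=[2 9 10 54]
t=13: x=[2.0700 8.9400 10.4300 53.5600] k=[3 6 13 56]
t=14: x=[3.0300 6.0400 13.3600 55.5700] k=[1 8 14 56]
t=15: x=[1.0700 7.9900 14.3600 55.5800] k=[0 7 14 56]
t=16: x=[0.0700 7.0000 14.3500 55.5800] k=[1 5 14 56]
t=17: x=[1.0400 5.0500 14.3300 55.5800] k=[3 8 12 52]
t=18: x=[3.0500 7.9900 12.3600 51.6000] k=[0 11 8 53]
t=19: x=[0.1100 10.8600 8.4800 52.5500] k=[0 15 5 51]

2.500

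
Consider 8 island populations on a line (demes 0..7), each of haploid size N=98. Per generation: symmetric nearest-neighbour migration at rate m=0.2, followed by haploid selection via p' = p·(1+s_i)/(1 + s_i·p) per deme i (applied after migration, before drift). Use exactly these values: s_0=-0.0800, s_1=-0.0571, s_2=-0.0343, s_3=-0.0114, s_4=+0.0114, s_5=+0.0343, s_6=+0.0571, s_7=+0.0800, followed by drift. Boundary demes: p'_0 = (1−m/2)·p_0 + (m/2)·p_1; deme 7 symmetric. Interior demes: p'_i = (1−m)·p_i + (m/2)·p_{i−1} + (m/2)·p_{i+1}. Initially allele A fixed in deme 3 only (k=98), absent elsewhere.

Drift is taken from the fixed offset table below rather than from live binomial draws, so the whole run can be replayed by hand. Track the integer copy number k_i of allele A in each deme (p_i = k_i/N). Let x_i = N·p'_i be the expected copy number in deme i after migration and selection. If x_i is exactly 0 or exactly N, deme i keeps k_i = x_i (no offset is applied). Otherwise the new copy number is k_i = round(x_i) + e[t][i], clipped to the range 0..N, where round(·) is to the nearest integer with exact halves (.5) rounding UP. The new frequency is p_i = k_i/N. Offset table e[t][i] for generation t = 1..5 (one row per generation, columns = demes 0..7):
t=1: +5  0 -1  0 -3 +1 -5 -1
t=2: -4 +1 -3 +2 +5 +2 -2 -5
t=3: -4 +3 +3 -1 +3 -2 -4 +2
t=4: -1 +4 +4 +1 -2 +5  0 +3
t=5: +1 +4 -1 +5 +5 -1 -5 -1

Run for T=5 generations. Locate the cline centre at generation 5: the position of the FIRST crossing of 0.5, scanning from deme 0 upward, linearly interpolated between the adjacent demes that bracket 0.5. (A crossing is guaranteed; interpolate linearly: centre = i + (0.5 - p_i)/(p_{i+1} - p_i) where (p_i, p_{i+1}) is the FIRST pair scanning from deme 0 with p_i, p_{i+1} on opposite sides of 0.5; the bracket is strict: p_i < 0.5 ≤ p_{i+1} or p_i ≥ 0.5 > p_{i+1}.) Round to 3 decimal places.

t=0: k=[0 0 0 98 0 0 0 0]
t=1: x=[0.0000 0.0000 9.4964 78.2196 9.9004 0.0000 0.0000 0.0000] k=[0 0 8 78 7 0 0 0]
t=2: x=[0.0000 0.7547 13.7814 63.6446 13.5317 0.7238 0.0000 0.0000] k=[0 2 11 66 19 3 0 0]
t=3: x=[0.1840 2.5498 15.1476 55.5243 22.2946 4.4408 0.3171 0.0000] k=[0 6 18 55 25 2 0 0]
t=4: x=[0.5523 6.2472 19.9399 48.0192 25.9155 4.2346 0.2114 0.0000] k=[0 10 24 49 24 9 0 0]
t=5: x=[0.9208 9.8659 24.4539 43.7222 25.2117 9.8960 0.9509 0.0000] k=[2 14 23 49 30 9 0 0]

3.000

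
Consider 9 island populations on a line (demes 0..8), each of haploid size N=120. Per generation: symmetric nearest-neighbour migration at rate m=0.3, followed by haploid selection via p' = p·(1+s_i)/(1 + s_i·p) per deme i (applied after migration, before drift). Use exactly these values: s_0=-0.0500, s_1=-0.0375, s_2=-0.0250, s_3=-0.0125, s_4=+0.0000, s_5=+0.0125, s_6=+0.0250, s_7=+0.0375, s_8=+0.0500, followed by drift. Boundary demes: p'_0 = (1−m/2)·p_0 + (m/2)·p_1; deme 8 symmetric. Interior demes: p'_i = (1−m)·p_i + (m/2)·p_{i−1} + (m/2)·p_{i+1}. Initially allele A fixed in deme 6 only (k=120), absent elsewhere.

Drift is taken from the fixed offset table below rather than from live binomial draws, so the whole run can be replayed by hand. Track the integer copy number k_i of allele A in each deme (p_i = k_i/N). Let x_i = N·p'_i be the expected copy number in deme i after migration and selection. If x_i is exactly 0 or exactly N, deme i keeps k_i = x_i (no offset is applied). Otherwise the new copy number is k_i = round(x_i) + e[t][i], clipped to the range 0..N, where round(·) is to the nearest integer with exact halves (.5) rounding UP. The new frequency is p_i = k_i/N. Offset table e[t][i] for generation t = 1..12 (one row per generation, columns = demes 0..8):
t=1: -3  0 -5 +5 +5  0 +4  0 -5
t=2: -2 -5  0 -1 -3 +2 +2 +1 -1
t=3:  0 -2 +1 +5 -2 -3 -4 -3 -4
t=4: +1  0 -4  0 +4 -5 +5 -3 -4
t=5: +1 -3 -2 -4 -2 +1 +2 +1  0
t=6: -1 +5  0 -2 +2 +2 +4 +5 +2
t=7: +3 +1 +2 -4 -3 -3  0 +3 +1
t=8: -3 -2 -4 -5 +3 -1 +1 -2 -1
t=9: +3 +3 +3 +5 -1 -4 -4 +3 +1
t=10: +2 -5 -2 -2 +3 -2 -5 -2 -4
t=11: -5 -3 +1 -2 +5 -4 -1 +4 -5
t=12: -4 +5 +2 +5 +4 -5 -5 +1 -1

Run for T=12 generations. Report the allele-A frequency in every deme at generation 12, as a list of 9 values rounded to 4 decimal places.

t=0: k=[0 0 0 0 0 0 120 0 0]
t=1: x=[0.0000 0.0000 0.0000 0.0000 0.0000 18.1909 84.6192 18.5705 0.0000] k=[0 0 0 0 0 18 89 19 0]
t=2: x=[0.0000 0.0000 0.0000 0.0000 2.7000 26.2035 68.5769 27.4210 2.9890] k=[0 0 0 0 0 28 71 28 2]
t=3: x=[0.0000 0.0000 0.0000 0.0000 4.2000 30.5319 58.8403 31.3959 6.1798] k=[0 0 0 0 2 28 55 28 2]
t=4: x=[0.0000 0.0000 0.0000 0.2963 5.6000 28.4185 47.6073 28.9509 6.1798] k=[0 0 0 0 10 23 53 26 2]
t=5: x=[0.0000 0.0000 0.0000 1.4815 10.4500 25.8007 45.1432 27.2169 5.8663] k=[0 0 0 0 8 27 47 28 6]
t=6: x=[0.0000 0.0000 0.0000 1.1851 9.6500 27.4119 41.8202 28.3391 9.7273] k=[0 0 0 0 12 29 46 33 12]
t=7: x=[0.0000 0.0000 0.0000 1.7778 12.7500 29.2741 42.1729 32.6679 15.8077] k=[0 0 0 0 10 26 42 36 17]
t=8: x=[0.0000 0.0000 0.0000 1.4815 10.9000 26.2539 39.3502 34.9549 20.6715] k=[0 0 0 0 14 25 40 33 20]
t=9: x=[0.0000 0.0000 0.0000 2.0742 13.5500 25.8511 37.3321 32.9730 22.8386] k=[0 0 0 7 13 22 33 36 24]
t=10: x=[0.0000 0.0000 1.0240 6.7692 13.4500 22.5264 32.3805 34.6502 26.8019] k=[0 0 0 5 16 21 27 33 23]
t=11: x=[0.0000 0.0000 0.7314 5.8298 15.1000 21.3673 27.5202 31.4468 25.4650] k=[0 0 2 4 20 17 27 35 20]
t=12: x=[0.0000 0.2888 1.9508 6.0276 17.1500 19.1491 27.2161 32.4135 23.1479] k=[0 5 4 11 21 14 22 33 22]

[0.0000, 0.0417, 0.0333, 0.0917, 0.1750, 0.1167, 0.1833, 0.2750, 0.1833]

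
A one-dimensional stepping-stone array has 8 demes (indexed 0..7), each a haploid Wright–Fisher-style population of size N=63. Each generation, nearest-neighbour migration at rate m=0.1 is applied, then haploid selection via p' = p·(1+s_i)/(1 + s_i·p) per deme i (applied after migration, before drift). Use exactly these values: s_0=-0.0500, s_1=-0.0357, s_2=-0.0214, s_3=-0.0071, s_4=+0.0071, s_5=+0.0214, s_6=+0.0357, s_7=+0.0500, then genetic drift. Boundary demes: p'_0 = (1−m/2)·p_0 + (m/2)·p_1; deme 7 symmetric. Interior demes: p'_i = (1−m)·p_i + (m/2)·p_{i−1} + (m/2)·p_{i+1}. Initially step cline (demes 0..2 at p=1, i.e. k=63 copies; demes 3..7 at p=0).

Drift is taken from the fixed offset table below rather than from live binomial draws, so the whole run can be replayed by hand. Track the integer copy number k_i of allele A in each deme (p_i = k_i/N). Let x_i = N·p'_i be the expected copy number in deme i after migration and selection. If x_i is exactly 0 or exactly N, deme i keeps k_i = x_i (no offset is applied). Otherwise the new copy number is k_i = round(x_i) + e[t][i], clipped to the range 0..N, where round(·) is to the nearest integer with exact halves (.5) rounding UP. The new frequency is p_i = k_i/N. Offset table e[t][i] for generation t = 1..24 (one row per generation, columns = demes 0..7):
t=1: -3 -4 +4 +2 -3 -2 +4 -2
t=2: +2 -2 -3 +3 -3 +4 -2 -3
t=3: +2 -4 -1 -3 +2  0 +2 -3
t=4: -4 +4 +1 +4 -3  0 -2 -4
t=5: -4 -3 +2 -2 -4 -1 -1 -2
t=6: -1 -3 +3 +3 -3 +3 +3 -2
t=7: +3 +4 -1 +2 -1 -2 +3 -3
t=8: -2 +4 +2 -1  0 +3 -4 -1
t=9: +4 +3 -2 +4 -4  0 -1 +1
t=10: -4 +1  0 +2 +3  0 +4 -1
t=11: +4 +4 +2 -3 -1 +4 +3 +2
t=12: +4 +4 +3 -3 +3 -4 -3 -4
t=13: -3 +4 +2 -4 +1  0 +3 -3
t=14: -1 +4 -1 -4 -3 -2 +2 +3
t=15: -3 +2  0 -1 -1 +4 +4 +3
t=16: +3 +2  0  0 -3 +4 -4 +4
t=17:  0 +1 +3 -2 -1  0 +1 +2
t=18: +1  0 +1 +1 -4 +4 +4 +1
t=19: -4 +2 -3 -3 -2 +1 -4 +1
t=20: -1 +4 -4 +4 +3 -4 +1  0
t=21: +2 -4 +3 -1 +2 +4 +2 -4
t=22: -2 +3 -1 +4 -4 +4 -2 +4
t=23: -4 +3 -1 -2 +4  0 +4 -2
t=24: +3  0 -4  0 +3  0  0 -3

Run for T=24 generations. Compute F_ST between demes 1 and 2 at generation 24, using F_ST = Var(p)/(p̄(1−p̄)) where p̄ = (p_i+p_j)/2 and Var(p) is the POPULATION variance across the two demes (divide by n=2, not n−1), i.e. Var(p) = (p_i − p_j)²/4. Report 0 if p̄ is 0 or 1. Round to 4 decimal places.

t=0: k=[63 63 63 0 0 0 0 0]
t=1: x=[63.0000 63.0000 59.7846 3.1287 0.0000 0.0000 0.0000 0.0000] k=[63 63 63 5 0 0 0 0]
t=2: x=[63.0000 63.0000 60.0396 7.6022 0.2518 0.0000 0.0000 0.0000] k=[63 63 57 11 0 0 0 0]
t=3: x=[63.0000 62.6889 54.8477 12.6777 0.5539 0.0000 0.0000 0.0000] k=[63 59 54 10 3 0 0 0]
t=4: x=[62.7895 58.8100 51.8529 11.7816 3.2216 0.1532 0.0000 0.0000] k=[59 63 53 16 0 0 0 0]
t=5: x=[59.0127 62.2744 51.4473 16.9615 0.8056 0.0000 0.0000 0.0000] k=[55 59 53 15 0 0 0 0]
t=6: x=[54.8426 58.3457 51.1939 16.0646 0.7553 0.0000 0.0000 0.0000] k=[54 55 54 19 0 0 0 0]
t=7: x=[53.6489 54.6399 52.1065 19.7034 0.9566 0.0000 0.0000 0.0000] k=[57 59 51 22 0 0 0 0]
t=8: x=[56.8199 58.3457 49.7248 22.2474 1.1077 0.0000 0.0000 0.0000] k=[55 62 52 21 1 0 0 0]
t=9: x=[54.9985 61.0836 50.7378 21.4491 1.9634 0.0511 0.0000 0.0000] k=[59 63 49 25 0 0 0 0]
t=10: x=[59.0127 62.0672 48.2571 24.8427 1.2587 0.0000 0.0000 0.0000] k=[55 63 48 27 4 0 0 0]
t=11: x=[55.0505 61.8082 47.4480 26.7902 4.9824 0.2043 0.0000 0.0000] k=[59 63 49 24 4 4 0 0]
t=12: x=[59.0127 62.0672 48.2065 24.1438 5.0327 3.8763 0.2071 0.0000] k=[63 63 51 21 8 0 0 0]
t=13: x=[63.0000 62.3780 49.8767 21.7484 8.3009 0.4085 0.0000 0.0000] k=[63 63 52 18 9 0 0 0]
t=14: x=[63.0000 62.4298 50.6364 19.1549 9.0547 0.4596 0.0000 0.0000] k=[63 63 50 15 6 0 0 0]
t=15: x=[63.0000 62.3262 48.6618 16.2141 6.1894 0.3064 0.0000 0.0000] k=[63 63 49 15 5 4 0 0]
t=16: x=[63.0000 62.2744 47.7514 16.1144 5.4853 3.9273 0.2071 0.0000] k=[63 63 48 16 2 8 0 0]
t=17: x=[63.0000 62.2226 46.8920 16.8120 3.0203 7.4378 0.4142 0.0000] k=[63 63 50 15 2 7 1 0]
t=18: x=[63.0000 62.3262 48.6618 16.0147 2.9196 6.5736 1.2937 0.0525] k=[63 62 50 17 0 11 5 1]
t=19: x=[62.9474 61.3941 48.7124 17.7091 1.4097 10.3316 5.2668 1.2588] k=[59 63 46 15 0 11 1 2]
t=20: x=[59.0127 61.9118 45.0234 15.7158 1.3090 10.1287 1.6039 2.0443] k=[58 63 41 20 4 6 3 2]
t=21: x=[58.0198 61.6011 40.7396 20.1522 4.9321 5.8616 3.2050 2.1490] k=[60 58 44 19 7 10 5 0]
t=22: x=[59.7453 57.2117 43.1571 19.5538 7.7982 9.7736 5.1639 0.2624] k=[58 60 42 24 4 14 3 4]
t=23: x=[57.8631 58.8616 41.6961 23.7944 5.5356 13.1692 3.7209 4.1345] k=[54 62 41 22 10 13 8 2]
t=24: x=[54.0119 60.4629 40.7899 22.2474 10.8132 12.8148 8.1969 2.4106] k=[57 60 37 22 14 13 8 0]

0.1881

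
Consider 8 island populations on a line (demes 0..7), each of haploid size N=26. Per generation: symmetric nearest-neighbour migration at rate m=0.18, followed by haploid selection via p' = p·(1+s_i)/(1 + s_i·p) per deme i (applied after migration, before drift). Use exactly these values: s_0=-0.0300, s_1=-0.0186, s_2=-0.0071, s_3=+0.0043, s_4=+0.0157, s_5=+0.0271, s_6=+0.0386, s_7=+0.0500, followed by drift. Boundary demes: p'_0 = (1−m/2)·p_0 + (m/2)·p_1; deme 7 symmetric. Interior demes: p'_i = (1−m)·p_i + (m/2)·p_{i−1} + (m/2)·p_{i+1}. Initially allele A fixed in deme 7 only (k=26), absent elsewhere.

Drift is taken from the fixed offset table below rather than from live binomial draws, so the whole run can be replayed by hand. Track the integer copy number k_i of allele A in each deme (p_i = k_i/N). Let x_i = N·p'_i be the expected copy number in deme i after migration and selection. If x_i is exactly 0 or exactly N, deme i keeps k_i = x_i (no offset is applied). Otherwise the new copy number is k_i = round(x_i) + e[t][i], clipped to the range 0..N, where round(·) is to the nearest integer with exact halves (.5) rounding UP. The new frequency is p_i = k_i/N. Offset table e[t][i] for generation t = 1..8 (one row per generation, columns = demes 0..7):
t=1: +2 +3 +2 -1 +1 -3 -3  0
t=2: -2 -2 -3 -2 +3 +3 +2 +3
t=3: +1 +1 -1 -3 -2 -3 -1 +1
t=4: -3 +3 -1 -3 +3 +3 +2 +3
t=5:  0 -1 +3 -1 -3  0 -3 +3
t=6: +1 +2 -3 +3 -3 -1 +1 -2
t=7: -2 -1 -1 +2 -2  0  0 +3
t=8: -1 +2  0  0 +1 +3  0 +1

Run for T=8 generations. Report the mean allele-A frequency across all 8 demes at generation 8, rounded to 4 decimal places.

t=0: k=[0 0 0 0 0 0 0 26]
t=1: x=[0.0000 0.0000 0.0000 0.0000 0.0000 0.0000 2.4219 23.7618] k=[0 0 0 0 0 0 0 24]
t=2: x=[0.0000 0.0000 0.0000 0.0000 0.0000 0.0000 2.2362 22.0077] k=[0 0 0 0 0 0 4 25]
t=3: x=[0.0000 0.0000 0.0000 0.0000 0.0000 0.3696 5.6967 23.2330] k=[0 0 0 0 0 0 5 24]
t=4: x=[0.0000 0.0000 0.0000 0.0000 0.0000 0.4620 6.4418 22.4425] k=[0 0 0 0 0 3 8 25]
t=5: x=[0.0000 0.0000 0.0000 0.0000 0.2742 3.2554 9.3051 23.5793] k=[0 0 0 0 0 3 6 26]
t=6: x=[0.0000 0.0000 0.0000 0.0000 0.2742 3.0717 7.7342 24.2800] k=[0 0 0 0 0 2 9 22]
t=7: x=[0.0000 0.0000 0.0000 0.0000 0.1828 2.5100 9.7699 21.0291] k=[0 0 0 0 0 3 10 24]
t=8: x=[0.0000 0.0000 0.0000 0.0000 0.2742 3.4390 10.8688 22.8766] k=[0 0 0 0 1 6 11 24]

0.2019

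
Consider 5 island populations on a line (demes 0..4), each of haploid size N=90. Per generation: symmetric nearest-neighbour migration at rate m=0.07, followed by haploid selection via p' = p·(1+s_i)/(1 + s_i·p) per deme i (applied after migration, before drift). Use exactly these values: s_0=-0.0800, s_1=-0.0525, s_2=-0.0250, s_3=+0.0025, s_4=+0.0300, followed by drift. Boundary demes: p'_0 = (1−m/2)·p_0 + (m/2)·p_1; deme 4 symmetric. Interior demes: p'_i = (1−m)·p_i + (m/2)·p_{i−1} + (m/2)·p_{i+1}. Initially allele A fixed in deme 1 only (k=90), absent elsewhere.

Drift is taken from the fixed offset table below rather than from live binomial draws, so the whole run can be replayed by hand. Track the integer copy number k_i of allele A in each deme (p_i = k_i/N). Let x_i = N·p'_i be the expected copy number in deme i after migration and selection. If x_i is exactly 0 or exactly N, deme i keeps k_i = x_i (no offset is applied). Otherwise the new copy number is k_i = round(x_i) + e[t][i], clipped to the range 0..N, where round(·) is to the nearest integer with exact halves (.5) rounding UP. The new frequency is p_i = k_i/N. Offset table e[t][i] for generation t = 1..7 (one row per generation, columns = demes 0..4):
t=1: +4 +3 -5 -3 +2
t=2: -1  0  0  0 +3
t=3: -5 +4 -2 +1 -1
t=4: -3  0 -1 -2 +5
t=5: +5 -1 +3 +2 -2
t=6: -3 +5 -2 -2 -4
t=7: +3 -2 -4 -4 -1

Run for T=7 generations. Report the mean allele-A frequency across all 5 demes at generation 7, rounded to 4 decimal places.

0.1689

t=0: k=[0 90 0 0 0]
t=1: x=[2.9061 83.3766 3.0739 0.0000 0.0000] k=[7 86 0 0 0]
t=2: x=[9.0625 79.7451 2.9372 0.0000 0.0000] k=[8 80 3 0 0]
t=3: x=[9.7698 74.0910 5.4587 0.1053 0.0000] k=[5 78 3 1 0]
t=4: x=[6.9976 72.0578 5.4245 1.0376 0.0360] k=[4 72 4 0 5]
t=5: x=[5.9031 66.3108 6.0946 0.3158 4.9618] k=[11 65 9 2 3]
t=6: x=[11.9963 60.0828 10.4783 2.2856 3.0509] k=[9 65 8 0 0]
t=7: x=[10.1824 59.9759 9.4978 0.2807 0.0000] k=[13 58 5 0 0]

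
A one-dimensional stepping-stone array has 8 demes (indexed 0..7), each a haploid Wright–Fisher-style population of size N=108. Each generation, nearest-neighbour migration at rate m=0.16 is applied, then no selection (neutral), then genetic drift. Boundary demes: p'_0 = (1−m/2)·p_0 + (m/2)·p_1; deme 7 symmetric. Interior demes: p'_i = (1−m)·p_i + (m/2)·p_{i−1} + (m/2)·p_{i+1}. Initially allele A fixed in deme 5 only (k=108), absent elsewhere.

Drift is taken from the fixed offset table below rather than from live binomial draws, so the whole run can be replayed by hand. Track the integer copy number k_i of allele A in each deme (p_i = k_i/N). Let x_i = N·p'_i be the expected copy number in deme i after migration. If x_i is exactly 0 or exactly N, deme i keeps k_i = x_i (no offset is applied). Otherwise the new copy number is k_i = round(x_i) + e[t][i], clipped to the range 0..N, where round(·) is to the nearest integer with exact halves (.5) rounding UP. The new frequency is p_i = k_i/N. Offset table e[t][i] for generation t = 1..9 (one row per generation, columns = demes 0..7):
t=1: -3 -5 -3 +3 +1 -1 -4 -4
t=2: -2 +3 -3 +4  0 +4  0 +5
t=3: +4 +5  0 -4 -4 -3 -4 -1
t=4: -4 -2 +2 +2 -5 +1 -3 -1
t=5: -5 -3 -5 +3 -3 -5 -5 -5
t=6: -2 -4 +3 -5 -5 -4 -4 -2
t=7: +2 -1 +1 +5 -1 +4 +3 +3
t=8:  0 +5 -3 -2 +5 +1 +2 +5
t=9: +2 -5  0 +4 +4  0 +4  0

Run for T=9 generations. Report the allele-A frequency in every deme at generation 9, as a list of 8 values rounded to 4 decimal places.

t=0: k=[0 0 0 0 0 108 0 0]
t=1: x=[0.0000 0.0000 0.0000 0.0000 8.6400 90.7200 8.6400 0.0000] k=[0 0 0 0 10 90 5 0]
t=2: x=[0.0000 0.0000 0.0000 0.8000 15.6000 76.8000 11.4000 0.4000] k=[0 0 0 5 16 81 11 5]
t=3: x=[0.0000 0.0000 0.4000 5.4800 20.3200 70.2000 16.1200 5.4800] k=[0 0 0 1 16 67 12 4]
t=4: x=[0.0000 0.0000 0.0800 2.1200 18.8800 58.5200 15.7600 4.6400] k=[0 0 2 4 14 60 13 4]
t=5: x=[0.0000 0.1600 2.0000 4.6400 16.8800 52.5600 16.0400 4.7200] k=[0 0 0 8 14 48 11 0]
t=6: x=[0.0000 0.0000 0.6400 7.8400 16.2400 42.3200 13.0800 0.8800] k=[0 0 4 3 11 38 9 0]
t=7: x=[0.0000 0.3200 3.6000 3.7200 12.5200 33.5200 10.6000 0.7200] k=[0 0 5 9 12 38 14 4]
t=8: x=[0.0000 0.4000 4.9200 8.9200 13.8400 34.0000 15.1200 4.8000] k=[0 5 2 7 19 35 17 10]
t=9: x=[0.4000 4.3600 2.6400 7.5600 19.3200 32.2800 17.8800 10.5600] k=[2 0 3 12 23 32 22 11]

[0.0185, 0.0000, 0.0278, 0.1111, 0.2130, 0.2963, 0.2037, 0.1019]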